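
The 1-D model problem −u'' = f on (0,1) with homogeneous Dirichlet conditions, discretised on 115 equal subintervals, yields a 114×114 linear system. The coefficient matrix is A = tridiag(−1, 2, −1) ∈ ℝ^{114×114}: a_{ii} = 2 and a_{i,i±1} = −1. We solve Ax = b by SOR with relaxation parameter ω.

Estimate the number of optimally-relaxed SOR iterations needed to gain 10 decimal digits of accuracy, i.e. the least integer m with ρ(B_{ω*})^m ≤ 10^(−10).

m = 422

n=114: λ(B_J) = 1 − λ(A)/2 = cos(kπ/115); k=1 gives ρ_J = 0.9996269.
√(1−ρ_J²) simplifies to sin(π/115) = 0.0273148.
ω* = 2/(1+0.0273148) = 1.9468229
ρ(B_{ω*}) = ω*−1 = 0.9468229
(0.9468229)^m ≤ 10^{−10}  ⇒  m·ln(0.9468229) ≤ −10·ln10  ⇒  m ≥ 421.386  ⇒  m = 422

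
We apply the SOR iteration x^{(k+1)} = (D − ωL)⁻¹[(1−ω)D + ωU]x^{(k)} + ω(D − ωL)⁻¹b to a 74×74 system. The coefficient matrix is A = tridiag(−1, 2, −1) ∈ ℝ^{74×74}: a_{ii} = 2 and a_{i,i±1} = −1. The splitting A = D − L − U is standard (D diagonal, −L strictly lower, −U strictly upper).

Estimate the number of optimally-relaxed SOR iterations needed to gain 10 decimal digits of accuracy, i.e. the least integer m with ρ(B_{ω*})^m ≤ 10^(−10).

m = 275

With n=74, ρ(Jacobi) = cos(π/75) = 0.9991228.
1 − cos²(π/75) = sin²(π/75) ⇒ √(1−ρ_J²) = sin(π/75) = 0.0418757.
So ω* = 2/1.0418757 = 1.9196148 (Young).
and ρ(B_{ω*}) = 1.9196148 − 1 = 0.9196148.
(0.9196148)^m ≤ 10^{−10}  ⇒  m·ln(0.9196148) ≤ −10·ln10  ⇒  m ≥ 274.771  ⇒  m = 275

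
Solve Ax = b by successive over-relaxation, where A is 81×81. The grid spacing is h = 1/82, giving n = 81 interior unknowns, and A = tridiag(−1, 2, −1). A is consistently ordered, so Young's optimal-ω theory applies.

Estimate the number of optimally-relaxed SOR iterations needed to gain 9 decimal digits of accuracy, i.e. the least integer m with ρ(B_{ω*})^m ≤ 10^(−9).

m = 271

B_J for the 81×81 system has eigenvalues cos(kπ/82); ρ_J = cos(π/82) = 0.9992662.
√(1 − cos²(π/82)) = sin(π/82) ≈ 0.0383027.
Then 2/(1+√(1−ρ_J²)) = 2/(1+0.0383027); ω* = 2/1.0383027 = 1.9262206.
At ω = 1.9262206 every |λ(B_ω)| = ω−1, so ρ_SOR = 0.9262206.
ρ_SOR^m ≤ 10^(−9) ⇔ m ≥ 9·ln10/(−ln 0.9262206) = 20.7233/0.0766428 = 270.388; m = ⌈270.388⌉ = 271.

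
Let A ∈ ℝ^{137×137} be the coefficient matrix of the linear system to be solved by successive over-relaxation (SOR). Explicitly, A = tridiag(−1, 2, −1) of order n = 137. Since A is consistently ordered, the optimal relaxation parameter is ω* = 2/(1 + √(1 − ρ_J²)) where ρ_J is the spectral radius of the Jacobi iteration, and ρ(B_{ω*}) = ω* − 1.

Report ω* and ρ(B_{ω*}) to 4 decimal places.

ρ_J = max_k |cos(kπ/138)| = cos(π/138) = 0.9997
root = sin(π/138) = 0.02276  (since 1−cos² = sin²).
Then 2/(1+√(1−ρ_J²)) = 2/(1+0.02276); ω* = 2/1.02276 = 1.9555.
Hence ρ(B_{ω*}) = 1.9555 − 1 = 0.9555.

ω* = 1.9555, ρ_SOR = 0.9555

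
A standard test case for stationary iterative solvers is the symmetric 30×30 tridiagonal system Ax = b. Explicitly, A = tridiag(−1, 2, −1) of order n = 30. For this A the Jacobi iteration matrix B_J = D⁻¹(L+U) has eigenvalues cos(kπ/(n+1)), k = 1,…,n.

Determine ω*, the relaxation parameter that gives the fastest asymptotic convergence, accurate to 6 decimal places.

spectrum of D⁻¹(L+U) = {cos(kπ/31) : 1≤k≤30}; ρ_J = cos(π/31) = 0.994869.
√(1−ρ_J²) simplifies to sin(π/31) = 0.1011683.
So ω* = 2/1.1011683 = 1.816253 (Young).
ρ(B_{ω*}) = ω*−1 = 0.816253

ω* = 1.816253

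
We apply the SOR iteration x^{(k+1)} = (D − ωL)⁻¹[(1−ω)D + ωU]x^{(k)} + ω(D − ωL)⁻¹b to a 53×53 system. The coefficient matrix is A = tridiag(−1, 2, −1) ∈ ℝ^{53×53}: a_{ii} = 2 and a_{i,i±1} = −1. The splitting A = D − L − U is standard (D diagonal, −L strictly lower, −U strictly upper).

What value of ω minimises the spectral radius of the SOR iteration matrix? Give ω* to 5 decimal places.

ω* = 1.89010

With n=53, ρ(Jacobi) = cos(π/54) = 0.99831.
root = sin(π/54) = 0.058145  (since 1−cos² = sin²).
ω* = 2/(1+0.058145) = 1.89010
and ρ(B_{ω*}) = 1.89010 − 1 = 0.89010.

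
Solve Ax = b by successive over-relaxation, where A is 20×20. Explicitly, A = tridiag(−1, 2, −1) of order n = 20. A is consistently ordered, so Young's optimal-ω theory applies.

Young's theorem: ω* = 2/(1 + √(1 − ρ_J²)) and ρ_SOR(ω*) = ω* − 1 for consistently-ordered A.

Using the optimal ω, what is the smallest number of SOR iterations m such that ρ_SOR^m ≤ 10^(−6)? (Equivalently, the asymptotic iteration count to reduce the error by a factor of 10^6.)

m = 47

½·tridiag(1,0,1) at n=20: λ_k = cos(kπ/21); max |λ| at k=1 ⇒ ρ_J = cos(π/21) ≈ 0.9888308.
√(1−ρ_J²) simplifies to sin(π/21) = 0.1490423.
So ω* = 2/1.1490423 = 1.7405800 (Young).
Hence ρ(B_{ω*}) = 1.7405800 − 1 = 0.7405800.
6·ln10 = 13.8155; −ln(0.7405800) = 0.300322; m = ⌈13.8155/0.300322⌉ = ⌈46.002⌉ = 47.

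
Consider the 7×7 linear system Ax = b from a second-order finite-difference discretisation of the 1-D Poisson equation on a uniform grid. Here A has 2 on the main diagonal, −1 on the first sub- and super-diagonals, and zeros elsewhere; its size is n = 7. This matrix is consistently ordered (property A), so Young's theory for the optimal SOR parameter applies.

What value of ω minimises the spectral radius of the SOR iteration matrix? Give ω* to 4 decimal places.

ω* = 1.4465

B_J for the 7×7 system has eigenvalues cos(kπ/8); ρ_J = cos(π/8) = 0.9239.
√(1−ρ_J²) = |sin(π/8)| = 0.38268
ω* = 2/(1+0.38268) = 1.4465
[ρ_SOR] ω* − 1 = 0.4465.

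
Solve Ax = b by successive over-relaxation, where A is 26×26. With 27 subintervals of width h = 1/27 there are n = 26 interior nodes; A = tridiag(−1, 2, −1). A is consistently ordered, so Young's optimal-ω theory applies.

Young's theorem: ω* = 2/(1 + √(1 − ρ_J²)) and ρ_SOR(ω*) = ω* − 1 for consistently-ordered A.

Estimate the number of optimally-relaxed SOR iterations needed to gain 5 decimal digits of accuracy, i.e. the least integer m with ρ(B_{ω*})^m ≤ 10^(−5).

B_J for the 26×26 system has eigenvalues cos(kπ/27); ρ_J = cos(π/27) = 0.9932384.
√(1−ρ_J²) simplifies to sin(π/27) = 0.1160929.
ω* = 2/(1+0.1160929) = 1.7919655
Hence ρ(B_{ω*}) = 1.7919655 − 1 = 0.7919655.
ρ_SOR^m ≤ 10^(−5) ⇔ m ≥ 5·ln10/(−ln 0.7919655) = 11.5129/0.233237 = 49.361; m = ⌈49.361⌉ = 50.

m = 50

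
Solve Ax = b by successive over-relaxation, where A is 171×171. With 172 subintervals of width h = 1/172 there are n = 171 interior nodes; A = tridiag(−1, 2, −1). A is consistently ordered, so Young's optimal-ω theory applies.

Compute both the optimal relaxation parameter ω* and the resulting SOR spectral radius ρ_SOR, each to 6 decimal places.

[ρ_J] n=171: ρ(B_J) = cos(π/(n+1)) = cos(π/172) = 0.999833.
√(1−ρ_J²) simplifies to sin(π/172) = 0.0182641.
ω* = 2/(1 + 0.0182641) = 2/1.0182641 = 1.964127.
and ρ(B_{ω*}) = 1.964127 − 1 = 0.964127.

ω* = 1.964127, ρ_SOR = 0.964127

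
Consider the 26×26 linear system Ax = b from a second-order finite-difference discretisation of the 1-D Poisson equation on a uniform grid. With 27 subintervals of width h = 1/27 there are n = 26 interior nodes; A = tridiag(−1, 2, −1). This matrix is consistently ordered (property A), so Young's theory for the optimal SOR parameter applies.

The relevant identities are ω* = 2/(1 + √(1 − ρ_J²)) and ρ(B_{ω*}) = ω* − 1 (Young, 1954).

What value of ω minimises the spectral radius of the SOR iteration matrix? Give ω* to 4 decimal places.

ρ_J = max_k |cos(kπ/27)| = cos(π/27) = 0.9932
√(1 − cos²(π/27)) = sin(π/27) ≈ 0.11609.
ω* = 2/(1+0.11609) = 1.7920
[ρ_SOR] ω* − 1 = 0.7920.

ω* = 1.7920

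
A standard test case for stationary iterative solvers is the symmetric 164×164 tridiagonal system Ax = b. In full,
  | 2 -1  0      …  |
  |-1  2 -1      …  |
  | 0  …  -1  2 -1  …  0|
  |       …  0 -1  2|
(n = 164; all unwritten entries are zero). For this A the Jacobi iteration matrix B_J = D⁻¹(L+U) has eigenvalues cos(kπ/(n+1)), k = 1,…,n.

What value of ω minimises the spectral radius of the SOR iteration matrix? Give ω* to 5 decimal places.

[ρ_J] n=164: ρ(B_J) = cos(π/(n+1)) = cos(π/165) = 0.99982.
√(1−ρ_J²) = |sin(π/165)| = 0.019039
Young: ω* = 2/(1+√(1−ρ_J²)) = 2/(1+0.019039) = 2/1.019039 = 1.96263.
ρ(B_{ω*}) = ω*−1 = 0.96263

ω* = 1.96263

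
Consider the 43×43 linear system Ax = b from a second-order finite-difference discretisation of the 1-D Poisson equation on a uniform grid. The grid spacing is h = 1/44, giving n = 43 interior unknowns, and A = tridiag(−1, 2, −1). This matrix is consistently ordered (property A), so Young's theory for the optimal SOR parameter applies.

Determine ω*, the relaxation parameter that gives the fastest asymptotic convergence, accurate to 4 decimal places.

[ρ_J] n=43: ρ(B_J) = cos(π/(n+1)) = cos(π/44) = 0.9975.
1 − cos²(π/44) = sin²(π/44) ⇒ √(1−ρ_J²) = sin(π/44) = 0.07134.
ω* = 2/(1+0.07134) = 1.8668
ρ_SOR = ω* − 1 = 1.8668 − 1 = 0.8668.

ω* = 1.8668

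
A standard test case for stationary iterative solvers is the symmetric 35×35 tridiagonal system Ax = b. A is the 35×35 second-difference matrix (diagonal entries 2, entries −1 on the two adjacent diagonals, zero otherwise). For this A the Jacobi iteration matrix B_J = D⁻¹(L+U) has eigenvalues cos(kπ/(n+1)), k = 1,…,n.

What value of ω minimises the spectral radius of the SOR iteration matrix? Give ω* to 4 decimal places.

ω* = 1.8397

spectrum of D⁻¹(L+U) = {cos(kπ/36) : 1≤k≤35}; ρ_J = cos(π/36) = 0.9962.
√(1−ρ_J²) = |sin(π/36)| = 0.08716
ω* = 2/(1+0.08716) = 1.8397
ρ_SOR = ω* − 1 = 1.8397 − 1 = 0.8397.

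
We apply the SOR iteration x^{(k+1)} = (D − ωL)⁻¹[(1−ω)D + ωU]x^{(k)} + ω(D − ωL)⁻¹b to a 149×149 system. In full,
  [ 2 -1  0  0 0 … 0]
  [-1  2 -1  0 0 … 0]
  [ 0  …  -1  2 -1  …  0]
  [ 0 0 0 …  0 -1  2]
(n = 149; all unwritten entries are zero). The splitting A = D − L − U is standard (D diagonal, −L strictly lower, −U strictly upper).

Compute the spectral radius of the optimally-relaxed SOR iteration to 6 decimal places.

½·tridiag(1,0,1) at n=149: λ_k = cos(kπ/150); max |λ| at k=1 ⇒ ρ_J = cos(π/150) ≈ 0.999781.
1 − cos²(π/150) = sin²(π/150) ⇒ √(1−ρ_J²) = sin(π/150) = 0.0209424.
Young: ω* = 2/(1+√(1−ρ_J²)) = 2/(1+0.0209424) = 2/1.0209424 = 1.958974.
Hence ρ(B_{ω*}) = 1.958974 − 1 = 0.958974.

ρ_SOR = 0.958974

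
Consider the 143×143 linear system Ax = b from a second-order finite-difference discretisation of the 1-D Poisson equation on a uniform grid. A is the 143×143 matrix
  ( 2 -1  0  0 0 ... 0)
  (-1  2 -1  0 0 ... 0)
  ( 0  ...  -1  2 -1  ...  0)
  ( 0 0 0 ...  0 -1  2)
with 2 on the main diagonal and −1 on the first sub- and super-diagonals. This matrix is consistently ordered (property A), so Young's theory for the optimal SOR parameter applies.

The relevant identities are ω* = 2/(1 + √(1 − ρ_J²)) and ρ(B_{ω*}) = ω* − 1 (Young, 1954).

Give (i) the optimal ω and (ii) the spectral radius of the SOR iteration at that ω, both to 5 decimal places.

ω* = 1.95730, ρ_SOR = 0.95730

ρ_J = max_k |cos(kπ/144)| = cos(π/144) = 0.99976
√(1−ρ_J²) = |sin(π/144)| = 0.021815
Then 2/(1+√(1−ρ_J²)) = 2/(1+0.021815); ω* = 2/1.021815 = 1.95730.
and ρ(B_{ω*}) = 1.95730 − 1 = 0.95730.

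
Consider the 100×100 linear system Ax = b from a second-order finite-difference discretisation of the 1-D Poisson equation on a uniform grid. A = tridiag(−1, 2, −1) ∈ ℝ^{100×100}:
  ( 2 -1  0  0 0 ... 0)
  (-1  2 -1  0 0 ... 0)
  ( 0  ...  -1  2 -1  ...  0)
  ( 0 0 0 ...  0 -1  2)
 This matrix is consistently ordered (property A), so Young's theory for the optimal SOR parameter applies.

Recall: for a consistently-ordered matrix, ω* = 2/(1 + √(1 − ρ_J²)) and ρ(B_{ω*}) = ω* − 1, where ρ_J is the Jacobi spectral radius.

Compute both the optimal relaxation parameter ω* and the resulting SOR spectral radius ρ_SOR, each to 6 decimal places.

ω* = 1.939676, ρ_SOR = 0.939676

spectrum of D⁻¹(L+U) = {cos(kπ/101) : 1≤k≤100}; ρ_J = cos(π/101) = 0.999516.
√(1 − cos²(π/101)) = sin(π/101) ≈ 0.0310999.
ω* = 2 / (1 + 0.0310999) = 2 / 1.0310999 ≈ 1.939676.
[ρ_SOR] ω* − 1 = 0.939676.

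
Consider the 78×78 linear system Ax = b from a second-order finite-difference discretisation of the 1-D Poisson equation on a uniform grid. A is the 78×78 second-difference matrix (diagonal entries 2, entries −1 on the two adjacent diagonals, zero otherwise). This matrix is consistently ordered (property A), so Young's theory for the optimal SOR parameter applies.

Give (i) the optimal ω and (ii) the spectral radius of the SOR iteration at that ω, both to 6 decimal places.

spectrum of D⁻¹(L+U) = {cos(kπ/79) : 1≤k≤78}; ρ_J = cos(π/79) = 0.999209.
√(1−ρ_J²) = |sin(π/79)| = 0.0397565
ω* = 2/(1 + 0.0397565) = 2/1.0397565 = 1.923527.
ρ(B_{ω*}) = ω*−1 = 0.923527

ω* = 1.923527, ρ_SOR = 0.923527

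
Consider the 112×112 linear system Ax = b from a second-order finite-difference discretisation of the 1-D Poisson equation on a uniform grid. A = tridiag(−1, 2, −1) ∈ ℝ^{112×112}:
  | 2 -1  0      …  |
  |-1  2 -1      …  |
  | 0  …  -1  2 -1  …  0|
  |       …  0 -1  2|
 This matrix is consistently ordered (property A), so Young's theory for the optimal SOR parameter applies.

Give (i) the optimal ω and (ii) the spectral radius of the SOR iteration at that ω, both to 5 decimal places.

B_J for the 112×112 system has eigenvalues cos(kπ/113); ρ_J = cos(π/113) = 0.99961.
1 − cos²(π/113) = sin²(π/113) ⇒ √(1−ρ_J²) = sin(π/113) = 0.027798.
ω* = 2/(1+0.027798) = 1.94591
ρ_SOR = ω* − 1 = 1.94591 − 1 = 0.94591.

ω* = 1.94591, ρ_SOR = 0.94591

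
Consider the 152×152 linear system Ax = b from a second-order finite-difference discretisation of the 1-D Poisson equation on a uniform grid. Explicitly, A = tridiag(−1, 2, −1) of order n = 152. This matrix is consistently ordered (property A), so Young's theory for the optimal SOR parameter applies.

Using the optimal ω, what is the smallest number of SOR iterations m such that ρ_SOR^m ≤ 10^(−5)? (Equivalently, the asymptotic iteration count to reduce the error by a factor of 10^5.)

With n=152, ρ(Jacobi) = cos(π/153) = 0.9997892.
√(1−ρ_J²) simplifies to sin(π/153) = 0.0205318.
Then 2/(1+√(1−ρ_J²)) = 2/(1+0.0205318); ω* = 2/1.0205318 = 1.9597625.
ρ_SOR = ω* − 1 ≈ 0.9597625.
ρ_SOR^m ≤ 10^(−5) ⇔ m ≥ 5·ln10/(−ln 0.9597625) = 11.5129/0.0410694 = 280.328; m = ⌈280.328⌉ = 281.

m = 281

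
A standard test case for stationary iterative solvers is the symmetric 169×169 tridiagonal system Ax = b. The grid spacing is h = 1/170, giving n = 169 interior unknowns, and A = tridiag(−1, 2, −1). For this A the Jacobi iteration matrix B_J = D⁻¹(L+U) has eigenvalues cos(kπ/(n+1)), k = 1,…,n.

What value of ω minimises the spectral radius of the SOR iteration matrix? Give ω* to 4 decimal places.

B_J for the 169×169 system has eigenvalues cos(kπ/170); ρ_J = cos(π/170) = 0.9998.
1 − cos²(π/170) = sin²(π/170) ⇒ √(1−ρ_J²) = sin(π/170) = 0.01848.
ω* = 2/(1 + 0.01848) = 2/1.01848 = 1.9637.
Hence ρ(B_{ω*}) = 1.9637 − 1 = 0.9637.

ω* = 1.9637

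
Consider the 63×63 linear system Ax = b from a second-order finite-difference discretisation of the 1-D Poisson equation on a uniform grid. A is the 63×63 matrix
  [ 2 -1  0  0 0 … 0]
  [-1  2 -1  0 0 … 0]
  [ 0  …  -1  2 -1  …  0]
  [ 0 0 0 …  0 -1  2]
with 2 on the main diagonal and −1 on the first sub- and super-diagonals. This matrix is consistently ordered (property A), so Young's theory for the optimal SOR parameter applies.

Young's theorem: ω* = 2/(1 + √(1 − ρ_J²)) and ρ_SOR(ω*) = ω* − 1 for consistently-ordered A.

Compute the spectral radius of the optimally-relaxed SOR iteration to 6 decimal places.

ρ_J = max_k |cos(kπ/64)| = cos(π/64) = 0.998795
√(1−ρ_J²) = |sin(π/64)| = 0.0490677
Then 2/(1+√(1−ρ_J²)) = 2/(1+0.0490677); ω* = 2/1.0490677 = 1.906455.
ρ_SOR = ω* − 1 = 1.906455 − 1 = 0.906455.

ρ_SOR = 0.906455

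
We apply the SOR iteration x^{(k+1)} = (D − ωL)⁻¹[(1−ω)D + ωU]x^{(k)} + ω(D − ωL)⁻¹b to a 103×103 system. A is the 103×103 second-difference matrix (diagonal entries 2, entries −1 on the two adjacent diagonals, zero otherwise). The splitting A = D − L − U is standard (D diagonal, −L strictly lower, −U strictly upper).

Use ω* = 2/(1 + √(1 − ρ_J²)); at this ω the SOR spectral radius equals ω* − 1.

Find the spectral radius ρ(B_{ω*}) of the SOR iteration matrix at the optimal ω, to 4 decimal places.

ρ_SOR = 0.9414

ρ_J = max_k |cos(kπ/104)| = cos(π/104) = 0.9995
1 − cos²(π/104) = sin²(π/104) ⇒ √(1−ρ_J²) = sin(π/104) = 0.03020.
[ω*] 2 ÷ (1 + 0.03020) = 2 ÷ 1.03020 = 1.9414.
ρ_SOR = ω* − 1 ≈ 0.9414.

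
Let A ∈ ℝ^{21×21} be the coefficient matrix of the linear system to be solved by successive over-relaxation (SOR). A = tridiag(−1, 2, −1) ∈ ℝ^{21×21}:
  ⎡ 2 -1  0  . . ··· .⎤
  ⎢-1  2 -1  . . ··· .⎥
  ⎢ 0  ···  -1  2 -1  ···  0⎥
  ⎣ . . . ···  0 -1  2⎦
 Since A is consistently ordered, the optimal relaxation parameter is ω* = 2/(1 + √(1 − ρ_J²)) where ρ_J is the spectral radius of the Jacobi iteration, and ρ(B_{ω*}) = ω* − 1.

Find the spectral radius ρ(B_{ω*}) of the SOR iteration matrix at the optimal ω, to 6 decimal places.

ρ_SOR = 0.750831

With n=21, ρ(Jacobi) = cos(π/22) = 0.989821.
√(1−ρ_J²) = |sin(π/22)| = 0.1423148
So ω* = 2/1.1423148 = 1.750831 (Young).
[ρ_SOR] ω* − 1 = 0.750831.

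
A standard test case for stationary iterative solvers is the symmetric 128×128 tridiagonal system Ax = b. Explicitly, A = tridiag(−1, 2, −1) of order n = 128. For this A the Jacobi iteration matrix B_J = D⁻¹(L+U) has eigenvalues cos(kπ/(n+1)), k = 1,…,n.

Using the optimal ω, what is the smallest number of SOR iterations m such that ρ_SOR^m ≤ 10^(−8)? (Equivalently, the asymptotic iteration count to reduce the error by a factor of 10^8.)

m = 379

n=128: λ(B_J) = 1 − λ(A)/2 = cos(kπ/129); k=1 gives ρ_J = 0.9997035.
√(1 − cos²(π/129)) = sin(π/129) ≈ 0.0243510.
So ω* = 2/1.0243510 = 1.9524558 (Young).
Hence ρ(B_{ω*}) = 1.9524558 − 1 = 0.9524558.
Need (0.9524558)^m ≤ 10^(−8): m ≥ 8·ln10/|ln 0.9524558| = 18.4207/0.0487116 = 378.158 ⇒ m = 379.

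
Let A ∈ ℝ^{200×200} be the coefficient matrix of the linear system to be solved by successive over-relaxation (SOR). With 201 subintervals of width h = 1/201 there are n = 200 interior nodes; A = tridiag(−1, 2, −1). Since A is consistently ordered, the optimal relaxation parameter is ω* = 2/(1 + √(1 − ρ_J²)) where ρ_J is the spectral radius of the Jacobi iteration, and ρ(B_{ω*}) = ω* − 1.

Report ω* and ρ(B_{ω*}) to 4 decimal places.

ω* = 1.9692, ρ_SOR = 0.9692

n=200: λ(B_J) = 1 − λ(A)/2 = cos(kπ/201); k=1 gives ρ_J = 0.9999.
root = sin(π/201) = 0.01563  (since 1−cos² = sin²).
[ω*] 2 ÷ (1 + 0.01563) = 2 ÷ 1.01563 = 1.9692.
and ρ(B_{ω*}) = 1.9692 − 1 = 0.9692.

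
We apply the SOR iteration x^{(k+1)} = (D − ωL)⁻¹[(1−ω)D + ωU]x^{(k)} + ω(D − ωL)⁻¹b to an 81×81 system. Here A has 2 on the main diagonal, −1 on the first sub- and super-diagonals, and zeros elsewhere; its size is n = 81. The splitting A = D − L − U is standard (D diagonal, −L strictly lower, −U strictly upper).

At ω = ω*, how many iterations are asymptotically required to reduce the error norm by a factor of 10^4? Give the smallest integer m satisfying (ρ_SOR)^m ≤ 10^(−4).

n=81: λ(B_J) = 1 − λ(A)/2 = cos(kπ/82); k=1 gives ρ_J = 0.9992662.
√(1 − cos²(π/82)) = sin(π/82) ≈ 0.0383027.
Young: ω* = 2/(1+√(1−ρ_J²)) = 2/(1+0.0383027) = 2/1.0383027 = 1.9262206.
ρ(B_{ω*}) = ω*−1 = 0.9262206
m ≥ 4·ln10 / (−ln 0.9262206) = 120.172; smallest integer m = 121.

m = 121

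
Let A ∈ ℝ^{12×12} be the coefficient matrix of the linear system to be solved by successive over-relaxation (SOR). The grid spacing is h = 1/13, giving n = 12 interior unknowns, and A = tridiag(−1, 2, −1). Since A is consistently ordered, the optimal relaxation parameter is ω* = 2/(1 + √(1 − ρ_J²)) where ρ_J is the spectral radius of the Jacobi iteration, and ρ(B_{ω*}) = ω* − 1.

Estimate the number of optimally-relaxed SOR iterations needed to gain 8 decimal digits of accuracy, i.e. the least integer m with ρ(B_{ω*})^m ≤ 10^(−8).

½·tridiag(1,0,1) at n=12: λ_k = cos(kπ/13); max |λ| at k=1 ⇒ ρ_J = cos(π/13) ≈ 0.9709418.
1 − cos²(π/13) = sin²(π/13) ⇒ √(1−ρ_J²) = sin(π/13) = 0.2393157.
Then 2/(1+√(1−ρ_J²)) = 2/(1+0.2393157); ω* = 2/1.2393157 = 1.6137938.
[ρ_SOR] ω* − 1 = 0.6137938.
For 8 digits: m = 8·ln10 / (−ln 0.6137938) = 18.4207/0.488096 = 37.740; round up → m = 38.

m = 38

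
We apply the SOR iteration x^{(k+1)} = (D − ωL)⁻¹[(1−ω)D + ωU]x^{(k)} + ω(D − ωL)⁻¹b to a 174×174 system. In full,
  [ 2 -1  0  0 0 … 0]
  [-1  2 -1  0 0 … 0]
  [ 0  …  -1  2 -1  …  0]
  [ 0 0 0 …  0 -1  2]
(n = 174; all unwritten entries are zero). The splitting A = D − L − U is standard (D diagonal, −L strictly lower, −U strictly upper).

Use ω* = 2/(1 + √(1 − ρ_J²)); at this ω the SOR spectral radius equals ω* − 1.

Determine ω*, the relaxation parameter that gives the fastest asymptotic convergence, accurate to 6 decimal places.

ω* = 1.964731

ρ_J = max_k |cos(kπ/175)| = cos(π/175) = 0.999839
√(1−ρ_J²) = |sin(π/175)| = 0.0179510
Young: ω* = 2/(1+√(1−ρ_J²)) = 2/(1+0.0179510) = 2/1.0179510 = 1.964731.
ρ_SOR = ω* − 1 = 1.964731 − 1 = 0.964731.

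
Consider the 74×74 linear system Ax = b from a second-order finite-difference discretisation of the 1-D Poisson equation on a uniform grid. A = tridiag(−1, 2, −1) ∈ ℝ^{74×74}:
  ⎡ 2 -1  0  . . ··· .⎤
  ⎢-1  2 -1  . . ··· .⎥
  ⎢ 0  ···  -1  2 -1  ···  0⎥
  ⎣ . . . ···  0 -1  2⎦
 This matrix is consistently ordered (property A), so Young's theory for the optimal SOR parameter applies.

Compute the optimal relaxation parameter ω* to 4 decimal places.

spectrum of D⁻¹(L+U) = {cos(kπ/75) : 1≤k≤74}; ρ_J = cos(π/75) = 0.9991.
1 − cos²(π/75) = sin²(π/75) ⇒ √(1−ρ_J²) = sin(π/75) = 0.04188.
[ω*] 2 ÷ (1 + 0.04188) = 2 ÷ 1.04188 = 1.9196.
ρ(B_{ω*}) = ω*−1 = 0.9196

ω* = 1.9196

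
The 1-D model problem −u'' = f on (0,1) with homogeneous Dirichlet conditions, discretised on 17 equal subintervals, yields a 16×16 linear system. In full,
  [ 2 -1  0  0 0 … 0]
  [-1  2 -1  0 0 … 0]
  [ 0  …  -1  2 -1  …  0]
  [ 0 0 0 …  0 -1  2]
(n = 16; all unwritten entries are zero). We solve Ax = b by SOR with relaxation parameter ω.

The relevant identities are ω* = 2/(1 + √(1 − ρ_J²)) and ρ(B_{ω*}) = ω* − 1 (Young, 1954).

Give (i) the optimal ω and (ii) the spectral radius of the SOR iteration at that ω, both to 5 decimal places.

n=16: λ(B_J) = 1 − λ(A)/2 = cos(kπ/17); k=1 gives ρ_J = 0.98297.
root = sin(π/17) = 0.183750  (since 1−cos² = sin²).
ω* = 2 / (1 + 0.183750) = 2 / 1.183750 ≈ 1.68955.
At ω = 1.68955 every |λ(B_ω)| = ω−1, so ρ_SOR = 0.68955.

ω* = 1.68955, ρ_SOR = 0.68955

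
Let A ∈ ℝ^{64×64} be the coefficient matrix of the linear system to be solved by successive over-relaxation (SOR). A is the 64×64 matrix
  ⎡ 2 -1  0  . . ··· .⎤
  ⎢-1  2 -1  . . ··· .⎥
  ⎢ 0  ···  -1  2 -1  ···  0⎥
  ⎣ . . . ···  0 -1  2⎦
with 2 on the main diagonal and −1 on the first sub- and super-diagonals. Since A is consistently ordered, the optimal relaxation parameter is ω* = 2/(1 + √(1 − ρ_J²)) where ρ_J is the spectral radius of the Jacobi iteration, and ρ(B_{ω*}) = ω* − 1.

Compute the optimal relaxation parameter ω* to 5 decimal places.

With n=64, ρ(Jacobi) = cos(π/65) = 0.99883.
√(1 − cos²(π/65)) = sin(π/65) ≈ 0.048313.
ω* = 2/(1+0.048313) = 1.90783
ρ(B_{ω*}) = ω*−1 = 0.90783

ω* = 1.90783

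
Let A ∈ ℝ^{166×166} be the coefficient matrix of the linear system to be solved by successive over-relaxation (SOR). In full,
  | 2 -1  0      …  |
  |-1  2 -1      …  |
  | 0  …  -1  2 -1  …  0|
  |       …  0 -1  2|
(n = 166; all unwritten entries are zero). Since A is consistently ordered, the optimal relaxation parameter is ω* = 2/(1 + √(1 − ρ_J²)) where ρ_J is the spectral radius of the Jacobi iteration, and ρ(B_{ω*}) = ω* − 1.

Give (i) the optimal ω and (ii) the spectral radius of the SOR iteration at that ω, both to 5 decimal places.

ω* = 1.96307, ρ_SOR = 0.96307

½·tridiag(1,0,1) at n=166: λ_k = cos(kπ/167); max |λ| at k=1 ⇒ ρ_J = cos(π/167) ≈ 0.99982.
1 − cos²(π/167) = sin²(π/167) ⇒ √(1−ρ_J²) = sin(π/167) = 0.018811.
ω* = 2/(1+0.018811) = 1.96307
Hence ρ(B_{ω*}) = 1.96307 − 1 = 0.96307.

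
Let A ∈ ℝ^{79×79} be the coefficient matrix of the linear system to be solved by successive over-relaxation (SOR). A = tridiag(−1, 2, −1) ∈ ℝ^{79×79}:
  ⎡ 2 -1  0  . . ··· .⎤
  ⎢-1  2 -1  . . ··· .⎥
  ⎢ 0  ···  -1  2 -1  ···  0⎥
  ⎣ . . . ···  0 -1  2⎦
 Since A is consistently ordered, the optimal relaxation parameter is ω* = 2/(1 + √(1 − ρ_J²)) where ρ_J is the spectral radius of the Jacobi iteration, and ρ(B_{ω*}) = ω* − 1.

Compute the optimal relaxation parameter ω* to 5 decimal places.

ω* = 1.92445

½·tridiag(1,0,1) at n=79: λ_k = cos(kπ/80); max |λ| at k=1 ⇒ ρ_J = cos(π/80) ≈ 0.99923.
root = sin(π/80) = 0.039260  (since 1−cos² = sin²).
Young: ω* = 2/(1+√(1−ρ_J²)) = 2/(1+0.039260) = 2/1.039260 = 1.92445.
ρ_SOR = ω* − 1 ≈ 0.92445.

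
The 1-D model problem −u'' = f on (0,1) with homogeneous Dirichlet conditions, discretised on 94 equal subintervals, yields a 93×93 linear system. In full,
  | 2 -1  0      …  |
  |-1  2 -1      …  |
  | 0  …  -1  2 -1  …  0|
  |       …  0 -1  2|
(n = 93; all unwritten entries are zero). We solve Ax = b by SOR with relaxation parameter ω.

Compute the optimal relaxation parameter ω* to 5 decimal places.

ω* = 1.93533

B_J for the 93×93 system has eigenvalues cos(kπ/94); ρ_J = cos(π/94) = 0.99944.
√(1 − cos²(π/94)) = sin(π/94) ≈ 0.033415.
Then 2/(1+√(1−ρ_J²)) = 2/(1+0.033415); ω* = 2/1.033415 = 1.93533.
[ρ_SOR] ω* − 1 = 0.93533.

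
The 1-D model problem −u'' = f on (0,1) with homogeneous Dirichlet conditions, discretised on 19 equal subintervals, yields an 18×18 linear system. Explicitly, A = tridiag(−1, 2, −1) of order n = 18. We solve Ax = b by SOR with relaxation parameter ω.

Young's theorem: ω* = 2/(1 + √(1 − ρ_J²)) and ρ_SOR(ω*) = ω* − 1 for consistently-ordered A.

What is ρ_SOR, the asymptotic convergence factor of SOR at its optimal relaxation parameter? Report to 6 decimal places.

ρ_SOR = 0.717336

With n=18, ρ(Jacobi) = cos(π/19) = 0.986361.
√(1−ρ_J²) = |sin(π/19)| = 0.1645946
[ω*] 2 ÷ (1 + 0.1645946) = 2 ÷ 1.1645946 = 1.717336.
[ρ_SOR] ω* − 1 = 0.717336.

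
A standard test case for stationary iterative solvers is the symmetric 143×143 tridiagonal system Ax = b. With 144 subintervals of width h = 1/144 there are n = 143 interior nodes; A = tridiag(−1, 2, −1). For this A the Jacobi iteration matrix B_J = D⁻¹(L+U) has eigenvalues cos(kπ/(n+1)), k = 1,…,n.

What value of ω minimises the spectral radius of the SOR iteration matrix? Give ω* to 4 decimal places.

ω* = 1.9573

spectrum of D⁻¹(L+U) = {cos(kπ/144) : 1≤k≤143}; ρ_J = cos(π/144) = 0.9998.
1 − cos²(π/144) = sin²(π/144) ⇒ √(1−ρ_J²) = sin(π/144) = 0.02181.
So ω* = 2/1.02181 = 1.9573 (Young).
Hence ρ(B_{ω*}) = 1.9573 − 1 = 0.9573.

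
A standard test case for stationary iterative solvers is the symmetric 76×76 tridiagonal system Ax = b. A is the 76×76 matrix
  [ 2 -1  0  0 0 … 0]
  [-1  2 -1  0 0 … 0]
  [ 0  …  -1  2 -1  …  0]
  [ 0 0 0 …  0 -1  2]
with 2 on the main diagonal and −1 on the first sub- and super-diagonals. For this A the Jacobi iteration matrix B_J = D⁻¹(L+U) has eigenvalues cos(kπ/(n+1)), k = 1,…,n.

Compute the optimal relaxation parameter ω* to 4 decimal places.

½·tridiag(1,0,1) at n=76: λ_k = cos(kπ/77); max |λ| at k=1 ⇒ ρ_J = cos(π/77) ≈ 0.9992.
√(1 − cos²(π/77)) = sin(π/77) ≈ 0.04079.
ω* = 2 / (1 + 0.04079) = 2 / 1.04079 ≈ 1.9216.
Hence ρ(B_{ω*}) = 1.9216 − 1 = 0.9216.

ω* = 1.9216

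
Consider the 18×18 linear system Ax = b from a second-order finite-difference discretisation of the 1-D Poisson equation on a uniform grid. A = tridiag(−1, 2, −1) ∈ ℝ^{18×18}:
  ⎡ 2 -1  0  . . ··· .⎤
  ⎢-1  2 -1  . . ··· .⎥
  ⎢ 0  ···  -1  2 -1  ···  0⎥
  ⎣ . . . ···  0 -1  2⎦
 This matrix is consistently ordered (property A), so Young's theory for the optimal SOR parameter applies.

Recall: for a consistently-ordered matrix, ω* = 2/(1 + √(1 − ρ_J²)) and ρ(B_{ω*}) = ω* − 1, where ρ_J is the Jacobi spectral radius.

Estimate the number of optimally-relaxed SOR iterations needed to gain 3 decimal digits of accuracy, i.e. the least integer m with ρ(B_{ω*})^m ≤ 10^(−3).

m = 21

spectrum of D⁻¹(L+U) = {cos(kπ/19) : 1≤k≤18}; ρ_J = cos(π/19) = 0.9863613.
√(1−ρ_J²) simplifies to sin(π/19) = 0.1645946.
Then 2/(1+√(1−ρ_J²)) = 2/(1+0.1645946); ω* = 2/1.1645946 = 1.7173358.
At ω = 1.7173358 every |λ(B_ω)| = ω−1, so ρ_SOR = 0.7173358.
ρ_SOR^m ≤ 10^(−3) ⇔ m ≥ 3·ln10/(−ln 0.7173358) = 6.90776/0.332211 = 20.793; m = ⌈20.793⌉ = 21.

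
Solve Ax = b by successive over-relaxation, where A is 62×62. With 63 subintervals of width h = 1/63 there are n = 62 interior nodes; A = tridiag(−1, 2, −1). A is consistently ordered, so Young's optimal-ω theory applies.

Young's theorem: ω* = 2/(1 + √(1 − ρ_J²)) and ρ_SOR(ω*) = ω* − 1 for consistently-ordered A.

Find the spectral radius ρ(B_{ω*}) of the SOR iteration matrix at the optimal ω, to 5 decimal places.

B_J for the 62×62 system has eigenvalues cos(kπ/63); ρ_J = cos(π/63) = 0.99876.
√(1−ρ_J²) simplifies to sin(π/63) = 0.049846.
ω* = 2/(1 + 0.049846) = 2/1.049846 = 1.90504.
Hence ρ(B_{ω*}) = 1.90504 − 1 = 0.90504.

ρ_SOR = 0.90504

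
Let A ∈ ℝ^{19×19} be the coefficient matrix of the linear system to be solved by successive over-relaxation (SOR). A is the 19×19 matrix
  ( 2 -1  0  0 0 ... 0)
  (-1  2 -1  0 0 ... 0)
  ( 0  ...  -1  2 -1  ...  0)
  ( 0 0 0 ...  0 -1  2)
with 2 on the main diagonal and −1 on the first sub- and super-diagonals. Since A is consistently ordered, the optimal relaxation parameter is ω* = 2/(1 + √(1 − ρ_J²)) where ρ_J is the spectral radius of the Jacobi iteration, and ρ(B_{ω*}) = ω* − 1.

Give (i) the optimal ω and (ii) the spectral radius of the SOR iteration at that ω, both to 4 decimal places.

ω* = 1.7295, ρ_SOR = 0.7295

spectrum of D⁻¹(L+U) = {cos(kπ/20) : 1≤k≤19}; ρ_J = cos(π/20) = 0.9877.
√(1 − cos²(π/20)) = sin(π/20) ≈ 0.15643.
Then 2/(1+√(1−ρ_J²)) = 2/(1+0.15643); ω* = 2/1.15643 = 1.7295.
Hence ρ(B_{ω*}) = 1.7295 − 1 = 0.7295.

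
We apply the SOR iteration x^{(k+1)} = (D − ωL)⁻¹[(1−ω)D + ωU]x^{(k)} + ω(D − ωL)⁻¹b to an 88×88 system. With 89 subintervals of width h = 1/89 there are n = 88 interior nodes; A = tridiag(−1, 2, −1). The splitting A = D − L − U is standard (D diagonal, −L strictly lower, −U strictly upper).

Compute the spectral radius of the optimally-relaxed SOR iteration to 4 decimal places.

ρ_SOR = 0.9318

ρ_J = max_k |cos(kπ/89)| = cos(π/89) = 0.9994
√(1 − cos²(π/89)) = sin(π/89) ≈ 0.03529.
So ω* = 2/1.03529 = 1.9318 (Young).
ρ(B_{ω*}) = ω*−1 = 0.9318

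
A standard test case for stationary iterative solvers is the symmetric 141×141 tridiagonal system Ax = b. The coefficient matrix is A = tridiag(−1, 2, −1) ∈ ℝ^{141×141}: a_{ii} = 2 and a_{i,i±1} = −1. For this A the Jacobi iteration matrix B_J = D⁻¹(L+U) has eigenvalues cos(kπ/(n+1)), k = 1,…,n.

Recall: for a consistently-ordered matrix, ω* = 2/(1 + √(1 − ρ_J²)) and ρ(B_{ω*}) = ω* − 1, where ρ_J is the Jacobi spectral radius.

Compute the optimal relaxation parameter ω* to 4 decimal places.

B_J for the 141×141 system has eigenvalues cos(kπ/142); ρ_J = cos(π/142) = 0.9998.
√(1−ρ_J²) simplifies to sin(π/142) = 0.02212.
Then 2/(1+√(1−ρ_J²)) = 2/(1+0.02212); ω* = 2/1.02212 = 1.9567.
ρ_SOR = ω* − 1 = 1.9567 − 1 = 0.9567.

ω* = 1.9567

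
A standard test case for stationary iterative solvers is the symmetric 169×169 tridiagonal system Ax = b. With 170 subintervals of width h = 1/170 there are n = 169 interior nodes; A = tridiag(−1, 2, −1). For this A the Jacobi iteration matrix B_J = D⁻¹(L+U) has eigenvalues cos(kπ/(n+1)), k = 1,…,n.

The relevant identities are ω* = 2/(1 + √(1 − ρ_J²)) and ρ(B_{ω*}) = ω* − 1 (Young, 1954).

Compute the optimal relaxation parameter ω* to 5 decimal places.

ω* = 1.96371

B_J for the 169×169 system has eigenvalues cos(kπ/170); ρ_J = cos(π/170) = 0.99983.
√(1−ρ_J²) = |sin(π/170)| = 0.018479
So ω* = 2/1.018479 = 1.96371 (Young).
Hence ρ(B_{ω*}) = 1.96371 − 1 = 0.96371.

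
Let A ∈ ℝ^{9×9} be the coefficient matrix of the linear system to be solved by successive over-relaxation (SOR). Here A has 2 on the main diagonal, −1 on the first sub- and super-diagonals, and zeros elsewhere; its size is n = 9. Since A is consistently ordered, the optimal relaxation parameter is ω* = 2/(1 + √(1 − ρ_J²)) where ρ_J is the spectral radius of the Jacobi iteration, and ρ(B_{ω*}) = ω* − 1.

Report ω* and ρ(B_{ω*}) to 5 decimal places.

B_J for the 9×9 system has eigenvalues cos(kπ/10); ρ_J = cos(π/10) = 0.95106.
√(1−ρ_J²) simplifies to sin(π/10) = 0.309017.
ω* = 2/(1+0.309017) = 1.52786
and ρ(B_{ω*}) = 1.52786 − 1 = 0.52786.

ω* = 1.52786, ρ_SOR = 0.52786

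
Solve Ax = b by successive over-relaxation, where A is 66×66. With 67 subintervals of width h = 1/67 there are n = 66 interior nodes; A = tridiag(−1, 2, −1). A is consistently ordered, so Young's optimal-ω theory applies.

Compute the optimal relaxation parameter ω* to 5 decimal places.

ω* = 1.91045

½·tridiag(1,0,1) at n=66: λ_k = cos(kπ/67); max |λ| at k=1 ⇒ ρ_J = cos(π/67) ≈ 0.99890.
√(1 − cos²(π/67)) = sin(π/67) ≈ 0.046872.
So ω* = 2/1.046872 = 1.91045 (Young).
ρ(B_{ω*}) = ω*−1 = 0.91045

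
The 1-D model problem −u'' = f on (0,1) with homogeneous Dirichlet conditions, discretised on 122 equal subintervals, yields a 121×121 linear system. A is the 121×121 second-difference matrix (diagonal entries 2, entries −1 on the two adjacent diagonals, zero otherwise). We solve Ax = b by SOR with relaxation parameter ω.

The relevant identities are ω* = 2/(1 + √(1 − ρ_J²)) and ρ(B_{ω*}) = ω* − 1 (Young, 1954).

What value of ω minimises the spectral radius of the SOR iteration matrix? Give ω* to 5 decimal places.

ω* = 1.94980

½·tridiag(1,0,1) at n=121: λ_k = cos(kπ/122); max |λ| at k=1 ⇒ ρ_J = cos(π/122) ≈ 0.99967.
root = sin(π/122) = 0.025748  (since 1−cos² = sin²).
ω* = 2 / (1 + 0.025748) = 2 / 1.025748 ≈ 1.94980.
Hence ρ(B_{ω*}) = 1.94980 − 1 = 0.94980.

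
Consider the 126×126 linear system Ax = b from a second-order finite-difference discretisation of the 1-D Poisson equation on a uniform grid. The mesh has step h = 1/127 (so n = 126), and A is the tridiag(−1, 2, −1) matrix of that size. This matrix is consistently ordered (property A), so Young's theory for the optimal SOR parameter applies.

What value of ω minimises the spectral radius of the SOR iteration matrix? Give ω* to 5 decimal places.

ω* = 1.95173

B_J for the 126×126 system has eigenvalues cos(kπ/127); ρ_J = cos(π/127) = 0.99969.
√(1−ρ_J²) = |sin(π/127)| = 0.024734
Young: ω* = 2/(1+√(1−ρ_J²)) = 2/(1+0.024734) = 2/1.024734 = 1.95173.
At ω = 1.95173 every |λ(B_ω)| = ω−1, so ρ_SOR = 0.95173.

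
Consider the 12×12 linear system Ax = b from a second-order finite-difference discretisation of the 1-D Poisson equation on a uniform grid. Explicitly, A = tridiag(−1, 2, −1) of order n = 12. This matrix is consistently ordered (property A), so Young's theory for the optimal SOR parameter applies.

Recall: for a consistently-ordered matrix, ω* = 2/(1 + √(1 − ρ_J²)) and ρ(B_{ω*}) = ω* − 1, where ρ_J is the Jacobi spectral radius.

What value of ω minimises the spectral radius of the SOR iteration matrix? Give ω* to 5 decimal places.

½·tridiag(1,0,1) at n=12: λ_k = cos(kπ/13); max |λ| at k=1 ⇒ ρ_J = cos(π/13) ≈ 0.97094.
√(1 − cos²(π/13)) = sin(π/13) ≈ 0.239316.
Then 2/(1+√(1−ρ_J²)) = 2/(1+0.239316); ω* = 2/1.239316 = 1.61379.
ρ_SOR = ω* − 1 ≈ 0.61379.

ω* = 1.61379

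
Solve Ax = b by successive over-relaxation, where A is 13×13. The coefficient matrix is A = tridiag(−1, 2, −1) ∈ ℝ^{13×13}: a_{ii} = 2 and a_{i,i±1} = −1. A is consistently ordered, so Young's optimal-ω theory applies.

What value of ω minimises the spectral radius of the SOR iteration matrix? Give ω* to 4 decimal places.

½·tridiag(1,0,1) at n=13: λ_k = cos(kπ/14); max |λ| at k=1 ⇒ ρ_J = cos(π/14) ≈ 0.9749.
√(1−ρ_J²) simplifies to sin(π/14) = 0.22252.
ω* = 2/(1+0.22252) = 1.6360
ρ_SOR = ω* − 1 ≈ 0.6360.

ω* = 1.6360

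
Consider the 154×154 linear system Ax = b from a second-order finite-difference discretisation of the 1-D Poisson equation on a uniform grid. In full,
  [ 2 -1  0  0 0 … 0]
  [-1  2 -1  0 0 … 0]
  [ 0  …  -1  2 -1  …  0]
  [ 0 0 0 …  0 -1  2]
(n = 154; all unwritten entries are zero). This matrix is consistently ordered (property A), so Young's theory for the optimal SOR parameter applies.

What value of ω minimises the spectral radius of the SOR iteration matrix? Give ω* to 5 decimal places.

ω* = 1.96027

spectrum of D⁻¹(L+U) = {cos(kπ/155) : 1≤k≤154}; ρ_J = cos(π/155) = 0.99979.
root = sin(π/155) = 0.020267  (since 1−cos² = sin²).
ω* = 2 / (1 + 0.020267) = 2 / 1.020267 ≈ 1.96027.
At ω = 1.96027 every |λ(B_ω)| = ω−1, so ρ_SOR = 0.96027.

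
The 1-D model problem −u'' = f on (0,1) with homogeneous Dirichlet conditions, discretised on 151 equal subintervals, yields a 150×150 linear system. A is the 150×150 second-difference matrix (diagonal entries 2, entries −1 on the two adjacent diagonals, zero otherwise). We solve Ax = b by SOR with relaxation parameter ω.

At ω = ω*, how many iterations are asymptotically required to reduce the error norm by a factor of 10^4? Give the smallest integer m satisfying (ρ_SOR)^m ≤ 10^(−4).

With n=150, ρ(Jacobi) = cos(π/151) = 0.9997836.
√(1 − cos²(π/151)) = sin(π/151) ≈ 0.0208037.
[ω*] 2 ÷ (1 + 0.0208037) = 2 ÷ 1.0208037 = 1.9592405.
[ρ_SOR] ω* − 1 = 0.9592405.
Need (0.9592405)^m ≤ 10^(−4): m ≥ 4·ln10/|ln 0.9592405| = 9.21034/0.0416135 = 221.331 ⇒ m = 222.

m = 222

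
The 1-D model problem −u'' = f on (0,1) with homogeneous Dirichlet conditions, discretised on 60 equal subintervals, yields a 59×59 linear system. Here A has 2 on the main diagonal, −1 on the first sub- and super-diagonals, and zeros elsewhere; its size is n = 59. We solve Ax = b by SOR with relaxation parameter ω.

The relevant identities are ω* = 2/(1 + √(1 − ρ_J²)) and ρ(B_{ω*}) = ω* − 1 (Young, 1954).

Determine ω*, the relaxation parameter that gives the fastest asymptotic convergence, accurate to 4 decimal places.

B_J for the 59×59 system has eigenvalues cos(kπ/60); ρ_J = cos(π/60) = 0.9986.
√(1−ρ_J²) simplifies to sin(π/60) = 0.05234.
ω* = 2/(1+0.05234) = 1.9005
Hence ρ(B_{ω*}) = 1.9005 − 1 = 0.9005.

ω* = 1.9005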